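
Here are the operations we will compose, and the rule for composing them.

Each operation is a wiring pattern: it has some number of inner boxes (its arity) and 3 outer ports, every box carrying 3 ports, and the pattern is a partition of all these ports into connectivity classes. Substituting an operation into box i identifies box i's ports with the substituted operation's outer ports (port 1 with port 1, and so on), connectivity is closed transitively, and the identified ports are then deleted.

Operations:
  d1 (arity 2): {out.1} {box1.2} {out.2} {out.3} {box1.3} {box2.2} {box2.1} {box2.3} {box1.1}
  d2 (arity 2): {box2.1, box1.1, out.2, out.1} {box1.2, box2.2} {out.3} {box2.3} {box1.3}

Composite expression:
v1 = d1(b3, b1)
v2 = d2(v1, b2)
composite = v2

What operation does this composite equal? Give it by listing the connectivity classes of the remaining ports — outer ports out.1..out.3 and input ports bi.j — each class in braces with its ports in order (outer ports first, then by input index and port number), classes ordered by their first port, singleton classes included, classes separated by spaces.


{out.1, out.2, b2.1} {out.3} {b1.1} {b1.2} {b1.3} {b2.2} {b2.3} {b3.1} {b3.2} {b3.3}

Substituting into d2 glues patterns; closure does the rest.
after d1, the pattern on (b3, b1) reads {out.1} {out.2} {out.3} {b1.1} {b1.2} {b1.3} {b3.1} {b3.2} {b3.3} (out.j = its outer ports)
after d2, the pattern on (b3, b1, b2) reads {out.1, out.2, b2.1} {out.3} {b1.1} {b1.2} {b1.3} {b2.2} {b2.3} {b3.1} {b3.2} {b3.3} (out.j = its outer ports)


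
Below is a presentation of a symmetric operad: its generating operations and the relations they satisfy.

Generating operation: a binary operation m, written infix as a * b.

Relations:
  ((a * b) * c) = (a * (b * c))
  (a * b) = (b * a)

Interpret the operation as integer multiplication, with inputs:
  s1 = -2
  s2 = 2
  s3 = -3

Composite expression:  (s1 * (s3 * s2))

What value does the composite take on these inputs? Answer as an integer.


(s3 * s2) = -6
(s1 * (s3 * s2)) = 12

12


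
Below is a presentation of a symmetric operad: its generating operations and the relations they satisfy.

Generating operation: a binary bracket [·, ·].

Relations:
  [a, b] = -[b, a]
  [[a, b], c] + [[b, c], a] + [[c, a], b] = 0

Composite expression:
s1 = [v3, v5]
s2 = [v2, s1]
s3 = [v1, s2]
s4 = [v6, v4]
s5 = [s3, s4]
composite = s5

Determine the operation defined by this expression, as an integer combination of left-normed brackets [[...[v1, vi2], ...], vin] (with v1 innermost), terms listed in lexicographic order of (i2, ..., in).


-[[[[[v1, v2], v3], v5], v4], v6] + [[[[[v1, v2], v3], v5], v6], v4] + [[[[[v1, v2], v5], v3], v4], v6] - [[[[[v1, v2], v5], v3], v6], v4] + [[[[[v1, v3], v5], v2], v4], v6] - [[[[[v1, v3], v5], v2], v6], v4] - [[[[[v1, v5], v3], v2], v4], v6] + [[[[[v1, v5], v3], v2], v6], v4]

Left-normed coefficients sit on the v1-initial expansion words.
Composite bracket: [[v1, [v2, [v3, v5]]], [v6, v4]]
Each bracket splits as ab - ba, giving 32 signed words (2^5 = 32).
Coefficients come from the v1-initial words:
  v1v2v3v5v4v6 appears with sign -1, giving the term -[[[[[v1, v2], v3], v5], v4], v6]
  v1v2v3v5v6v4 appears with sign +1, giving the term +[[[[[v1, v2], v3], v5], v6], v4]
  v1v2v5v3v4v6 appears with sign +1, giving the term +[[[[[v1, v2], v5], v3], v4], v6]
  v1v2v5v3v6v4 appears with sign -1, giving the term -[[[[[v1, v2], v5], v3], v6], v4]
  v1v3v5v2v4v6 appears with sign +1, giving the term +[[[[[v1, v3], v5], v2], v4], v6]
  v1v3v5v2v6v4 appears with sign -1, giving the term -[[[[[v1, v3], v5], v2], v6], v4]
  v1v5v3v2v4v6 appears with sign -1, giving the term -[[[[[v1, v5], v3], v2], v4], v6]
  v1v5v3v2v6v4 appears with sign +1, giving the term +[[[[[v1, v5], v3], v2], v6], v4]


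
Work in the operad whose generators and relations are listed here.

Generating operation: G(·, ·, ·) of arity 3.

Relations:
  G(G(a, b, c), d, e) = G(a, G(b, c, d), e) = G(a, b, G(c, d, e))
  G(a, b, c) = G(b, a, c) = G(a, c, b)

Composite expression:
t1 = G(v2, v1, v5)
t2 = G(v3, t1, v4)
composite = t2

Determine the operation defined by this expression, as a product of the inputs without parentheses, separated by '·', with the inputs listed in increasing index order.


v1 · v2 · v3 · v4 · v5

Both nesting and order wash out for G; what remains is which v's occur.
G(v2, v1, v5) linearizes to v2 · v1 · v5
G(v3, G(v2, v1, v5), v4) linearizes to v3 · v2 · v1 · v5 · v4
putting the inputs in ascending order: v1 · v2 · v3 · v4 · v5


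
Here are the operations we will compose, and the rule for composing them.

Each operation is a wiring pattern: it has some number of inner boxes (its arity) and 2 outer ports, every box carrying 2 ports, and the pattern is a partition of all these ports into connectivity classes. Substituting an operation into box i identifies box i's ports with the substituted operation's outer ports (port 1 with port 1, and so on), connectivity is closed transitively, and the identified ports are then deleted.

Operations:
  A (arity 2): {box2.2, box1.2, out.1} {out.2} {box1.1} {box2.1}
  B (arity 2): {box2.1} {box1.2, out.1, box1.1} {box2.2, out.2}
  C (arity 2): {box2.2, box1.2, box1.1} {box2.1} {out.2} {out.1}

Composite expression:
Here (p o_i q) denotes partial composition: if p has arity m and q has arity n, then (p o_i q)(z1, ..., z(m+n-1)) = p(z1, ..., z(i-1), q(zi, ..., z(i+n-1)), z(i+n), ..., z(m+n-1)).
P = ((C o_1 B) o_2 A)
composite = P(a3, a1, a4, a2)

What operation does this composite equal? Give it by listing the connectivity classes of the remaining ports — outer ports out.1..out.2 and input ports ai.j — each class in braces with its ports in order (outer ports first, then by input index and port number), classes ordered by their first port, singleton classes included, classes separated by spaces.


{out.1} {out.2} {a1.1} {a1.2, a4.2} {a2.1} {a2.2, a3.1, a3.2} {a4.1}

Two ports join when wires chain via C-identified ports.
through A, on inputs (a1, a4): {out.1, a1.2, a4.2} {out.2} {a1.1} {a4.1} (out.j = stage outer ports)
through B, on inputs (a3, a1, a4): {out.1, a3.1, a3.2} {out.2} {a1.1} {a1.2, a4.2} {a4.1} (out.j = stage outer ports)
through C, on inputs (a3, a1, a4, a2): {out.1} {out.2} {a1.1} {a1.2, a4.2} {a2.1} {a2.2, a3.1, a3.2} {a4.1} (out.j = stage outer ports)


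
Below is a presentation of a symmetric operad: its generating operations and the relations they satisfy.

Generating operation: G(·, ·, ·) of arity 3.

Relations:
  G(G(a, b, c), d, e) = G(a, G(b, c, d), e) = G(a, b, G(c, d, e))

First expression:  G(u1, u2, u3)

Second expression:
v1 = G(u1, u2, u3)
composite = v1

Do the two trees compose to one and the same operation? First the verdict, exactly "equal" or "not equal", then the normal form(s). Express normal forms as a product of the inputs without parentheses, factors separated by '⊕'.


equal — both sides give u1 ⊕ u2 ⊕ u3

The first expression reduces to u1 ⊕ u2 ⊕ u3
The second expression reduces to u1 ⊕ u2 ⊕ u3
The normal forms match — equal.


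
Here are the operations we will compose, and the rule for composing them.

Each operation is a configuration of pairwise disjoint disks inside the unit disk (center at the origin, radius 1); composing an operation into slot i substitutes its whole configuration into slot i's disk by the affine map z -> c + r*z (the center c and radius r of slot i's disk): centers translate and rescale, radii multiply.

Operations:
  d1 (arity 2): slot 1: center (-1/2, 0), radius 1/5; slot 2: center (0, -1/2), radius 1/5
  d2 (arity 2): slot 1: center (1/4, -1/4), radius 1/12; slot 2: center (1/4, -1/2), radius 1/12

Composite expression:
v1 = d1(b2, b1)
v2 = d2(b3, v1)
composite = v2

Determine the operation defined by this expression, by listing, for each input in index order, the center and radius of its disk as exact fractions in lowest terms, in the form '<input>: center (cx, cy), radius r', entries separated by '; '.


b1: center (1/4, -13/24), radius 1/60; b2: center (5/24, -1/2), radius 1/60; b3: center (1/4, -1/4), radius 1/12

Affine substitution under d2: radii multiply and b-centers shift.
input b3: applying the 1 nested substitution gives center (1/4, -1/4), radius 1/12
input b2: applying the 2 nested substitutions gives center (5/24, -1/2), radius 1/60
input b1: applying the 2 nested substitutions gives center (1/4, -13/24), radius 1/60


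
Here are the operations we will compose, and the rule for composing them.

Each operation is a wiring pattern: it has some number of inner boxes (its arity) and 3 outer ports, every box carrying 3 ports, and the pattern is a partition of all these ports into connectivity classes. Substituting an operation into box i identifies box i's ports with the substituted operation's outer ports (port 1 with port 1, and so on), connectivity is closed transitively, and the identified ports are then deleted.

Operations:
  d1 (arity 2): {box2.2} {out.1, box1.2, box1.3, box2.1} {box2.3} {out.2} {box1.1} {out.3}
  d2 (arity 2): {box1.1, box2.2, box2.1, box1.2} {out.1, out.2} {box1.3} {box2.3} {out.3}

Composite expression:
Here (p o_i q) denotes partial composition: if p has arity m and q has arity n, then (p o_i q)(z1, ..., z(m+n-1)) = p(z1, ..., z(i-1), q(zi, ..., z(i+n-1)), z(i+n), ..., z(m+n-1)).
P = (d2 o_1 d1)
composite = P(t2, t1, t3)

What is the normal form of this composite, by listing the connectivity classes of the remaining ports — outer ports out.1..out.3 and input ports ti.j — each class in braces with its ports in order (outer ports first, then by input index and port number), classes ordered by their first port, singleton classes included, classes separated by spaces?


{out.1, out.2} {out.3} {t1.1, t2.2, t2.3, t3.1, t3.2} {t1.2} {t1.3} {t2.1} {t3.3}

Treat the ports identified at d2 as solder joints: merge, then drop.
d1 over (t2, t1) gives {out.1, t1.1, t2.2, t2.3} {out.2} {out.3} {t1.2} {t1.3} {t2.1}, out.j being that stage's outer ports
d2 over (t2, t1, t3) gives {out.1, out.2} {out.3} {t1.1, t2.2, t2.3, t3.1, t3.2} {t1.2} {t1.3} {t2.1} {t3.3}, out.j being that stage's outer ports


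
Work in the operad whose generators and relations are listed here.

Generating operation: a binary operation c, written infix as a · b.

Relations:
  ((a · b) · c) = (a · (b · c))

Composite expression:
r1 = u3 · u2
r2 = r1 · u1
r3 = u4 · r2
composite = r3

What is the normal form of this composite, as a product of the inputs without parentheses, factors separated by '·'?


u4 · u3 · u2 · u1

Under associativity of c, the answer is the u's in reading order.
(u3 · u2) spells out as u3 · u2
((u3 · u2) · u1) spells out as u3 · u2 · u1
(u4 · ((u3 · u2) · u1)) spells out as u4 · u3 · u2 · u1


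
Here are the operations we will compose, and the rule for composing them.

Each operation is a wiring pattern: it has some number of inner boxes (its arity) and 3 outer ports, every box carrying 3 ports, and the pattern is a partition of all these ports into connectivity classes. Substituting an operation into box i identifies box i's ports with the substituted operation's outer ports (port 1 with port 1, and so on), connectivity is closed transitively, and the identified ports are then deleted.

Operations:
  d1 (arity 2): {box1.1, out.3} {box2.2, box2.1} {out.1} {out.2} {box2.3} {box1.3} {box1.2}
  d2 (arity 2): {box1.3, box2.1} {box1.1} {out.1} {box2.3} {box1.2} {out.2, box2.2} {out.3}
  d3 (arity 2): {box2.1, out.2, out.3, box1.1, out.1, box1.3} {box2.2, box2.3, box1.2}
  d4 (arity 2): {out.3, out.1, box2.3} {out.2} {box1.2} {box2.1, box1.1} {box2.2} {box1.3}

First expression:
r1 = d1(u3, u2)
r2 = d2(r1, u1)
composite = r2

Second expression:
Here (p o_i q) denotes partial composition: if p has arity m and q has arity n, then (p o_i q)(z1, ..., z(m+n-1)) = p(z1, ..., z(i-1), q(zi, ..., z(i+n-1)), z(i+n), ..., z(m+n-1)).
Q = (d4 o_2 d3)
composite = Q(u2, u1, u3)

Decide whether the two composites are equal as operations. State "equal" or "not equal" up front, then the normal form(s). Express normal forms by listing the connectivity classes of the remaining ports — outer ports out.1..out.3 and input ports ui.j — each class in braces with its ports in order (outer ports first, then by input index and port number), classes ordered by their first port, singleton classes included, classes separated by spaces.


not equal; first: {out.1} {out.2, u1.2} {out.3} {u1.1, u3.1} {u1.3} {u2.1, u2.2} {u2.3} {u3.2} {u3.3}; second: {out.1, out.3, u1.1, u1.3, u2.1, u3.1} {out.2} {u1.2, u3.2, u3.3} {u2.2} {u2.3}

The first expression, normalized: {out.1} {out.2, u1.2} {out.3} {u1.1, u3.1} {u1.3} {u2.1, u2.2} {u2.3} {u3.2} {u3.3}
The second expression, normalized: {out.1, out.3, u1.1, u1.3, u2.1, u3.1} {out.2} {u1.2, u3.2, u3.3} {u2.2} {u2.3}
Distinct normal forms: not equal.


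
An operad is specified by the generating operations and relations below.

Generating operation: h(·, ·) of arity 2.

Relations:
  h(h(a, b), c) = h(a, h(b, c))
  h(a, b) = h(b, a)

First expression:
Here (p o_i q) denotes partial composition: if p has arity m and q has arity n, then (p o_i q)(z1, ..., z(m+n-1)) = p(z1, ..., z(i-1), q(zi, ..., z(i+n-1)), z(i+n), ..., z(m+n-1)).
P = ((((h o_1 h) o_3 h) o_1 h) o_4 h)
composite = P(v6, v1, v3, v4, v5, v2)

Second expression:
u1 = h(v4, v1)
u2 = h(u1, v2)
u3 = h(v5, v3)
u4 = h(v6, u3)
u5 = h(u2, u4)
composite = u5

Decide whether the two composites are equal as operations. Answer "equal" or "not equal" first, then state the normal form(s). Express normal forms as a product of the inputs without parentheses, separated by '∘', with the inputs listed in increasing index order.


equal — both sides give v1 ∘ v2 ∘ v3 ∘ v4 ∘ v5 ∘ v6

Normal form of the first expression: v1 ∘ v2 ∘ v3 ∘ v4 ∘ v5 ∘ v6
Normal form of the second expression: v1 ∘ v2 ∘ v3 ∘ v4 ∘ v5 ∘ v6
Both agree, so they are equal.


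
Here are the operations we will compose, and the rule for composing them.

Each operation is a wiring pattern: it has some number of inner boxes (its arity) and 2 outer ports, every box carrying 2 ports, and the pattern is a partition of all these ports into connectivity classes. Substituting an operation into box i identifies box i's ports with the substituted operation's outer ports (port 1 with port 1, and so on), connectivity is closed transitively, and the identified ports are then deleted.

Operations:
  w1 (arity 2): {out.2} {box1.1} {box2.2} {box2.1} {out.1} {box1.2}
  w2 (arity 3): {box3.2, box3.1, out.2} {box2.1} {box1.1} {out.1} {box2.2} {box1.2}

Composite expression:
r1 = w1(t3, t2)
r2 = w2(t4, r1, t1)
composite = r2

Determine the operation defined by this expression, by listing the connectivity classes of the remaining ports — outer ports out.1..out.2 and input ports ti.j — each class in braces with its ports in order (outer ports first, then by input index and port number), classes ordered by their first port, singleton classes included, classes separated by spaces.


{out.1} {out.2, t1.1, t1.2} {t2.1} {t2.2} {t3.1} {t3.2} {t4.1} {t4.2}


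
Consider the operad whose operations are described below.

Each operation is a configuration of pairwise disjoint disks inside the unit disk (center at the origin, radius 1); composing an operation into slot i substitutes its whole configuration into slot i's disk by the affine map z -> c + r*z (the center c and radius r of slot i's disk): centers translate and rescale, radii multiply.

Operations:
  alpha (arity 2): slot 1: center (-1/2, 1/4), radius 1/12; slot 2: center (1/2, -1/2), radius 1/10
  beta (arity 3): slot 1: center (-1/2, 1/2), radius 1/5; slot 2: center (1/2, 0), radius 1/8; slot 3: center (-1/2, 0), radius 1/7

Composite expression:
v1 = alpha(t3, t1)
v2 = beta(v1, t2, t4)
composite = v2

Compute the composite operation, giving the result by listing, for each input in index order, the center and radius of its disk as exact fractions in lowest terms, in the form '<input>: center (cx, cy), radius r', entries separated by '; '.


Only the slot chain above each t matters under beta; compose those maps.
input t3: composing its 2 substitution steps yields center (-3/5, 11/20), radius 1/60
input t1: composing its 2 substitution steps yields center (-2/5, 2/5), radius 1/50
input t2: composing its 1 substitution step yields center (1/2, 0), radius 1/8
input t4: composing its 1 substitution step yields center (-1/2, 0), radius 1/7

t1: center (-2/5, 2/5), radius 1/50; t2: center (1/2, 0), radius 1/8; t3: center (-3/5, 11/20), radius 1/60; t4: center (-1/2, 0), radius 1/7


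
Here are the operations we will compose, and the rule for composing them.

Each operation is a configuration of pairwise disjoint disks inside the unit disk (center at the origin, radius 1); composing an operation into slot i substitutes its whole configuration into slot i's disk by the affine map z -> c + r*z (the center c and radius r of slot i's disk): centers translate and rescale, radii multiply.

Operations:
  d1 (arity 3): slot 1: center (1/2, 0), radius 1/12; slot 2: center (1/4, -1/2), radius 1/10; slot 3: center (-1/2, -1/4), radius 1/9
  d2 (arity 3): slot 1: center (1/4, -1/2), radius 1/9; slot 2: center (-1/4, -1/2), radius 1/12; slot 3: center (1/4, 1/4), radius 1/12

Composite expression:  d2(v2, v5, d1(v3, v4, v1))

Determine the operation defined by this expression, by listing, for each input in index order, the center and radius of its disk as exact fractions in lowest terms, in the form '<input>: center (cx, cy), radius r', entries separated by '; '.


v1: center (5/24, 11/48), radius 1/108; v2: center (1/4, -1/2), radius 1/9; v3: center (7/24, 1/4), radius 1/144; v4: center (13/48, 5/24), radius 1/120; v5: center (-1/4, -1/2), radius 1/12


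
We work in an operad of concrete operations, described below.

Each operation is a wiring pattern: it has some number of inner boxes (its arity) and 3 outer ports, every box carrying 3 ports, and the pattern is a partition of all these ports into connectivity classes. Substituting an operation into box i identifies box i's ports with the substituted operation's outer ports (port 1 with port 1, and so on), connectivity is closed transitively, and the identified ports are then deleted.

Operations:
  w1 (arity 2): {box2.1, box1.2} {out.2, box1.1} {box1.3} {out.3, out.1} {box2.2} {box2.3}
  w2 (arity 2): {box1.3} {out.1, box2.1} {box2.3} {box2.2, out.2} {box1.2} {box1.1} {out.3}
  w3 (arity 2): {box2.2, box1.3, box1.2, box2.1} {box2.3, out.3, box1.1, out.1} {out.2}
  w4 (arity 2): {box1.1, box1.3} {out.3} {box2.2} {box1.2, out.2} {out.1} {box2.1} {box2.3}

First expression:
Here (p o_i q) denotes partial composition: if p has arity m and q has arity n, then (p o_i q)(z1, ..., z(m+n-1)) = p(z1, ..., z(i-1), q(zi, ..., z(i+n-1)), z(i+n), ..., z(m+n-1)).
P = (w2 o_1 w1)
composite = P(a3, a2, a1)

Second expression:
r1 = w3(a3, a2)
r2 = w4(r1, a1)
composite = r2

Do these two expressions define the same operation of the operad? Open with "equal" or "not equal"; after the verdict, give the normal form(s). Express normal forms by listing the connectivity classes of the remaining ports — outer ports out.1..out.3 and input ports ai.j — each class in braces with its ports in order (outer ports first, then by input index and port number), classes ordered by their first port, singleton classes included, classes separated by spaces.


not equal; the first gives {out.1, a1.1} {out.2, a1.2} {out.3} {a1.3} {a2.1, a3.2} {a2.2} {a2.3} {a3.1} {a3.3} and the second {out.1} {out.2} {out.3} {a1.1} {a1.2} {a1.3} {a2.1, a2.2, a3.2, a3.3} {a2.3, a3.1}

The first expression, normalized: {out.1, a1.1} {out.2, a1.2} {out.3} {a1.3} {a2.1, a3.2} {a2.2} {a2.3} {a3.1} {a3.3}
The second expression, normalized: {out.1} {out.2} {out.3} {a1.1} {a1.2} {a1.3} {a2.1, a2.2, a3.2, a3.3} {a2.3, a3.1}
Different reductions; not equal.


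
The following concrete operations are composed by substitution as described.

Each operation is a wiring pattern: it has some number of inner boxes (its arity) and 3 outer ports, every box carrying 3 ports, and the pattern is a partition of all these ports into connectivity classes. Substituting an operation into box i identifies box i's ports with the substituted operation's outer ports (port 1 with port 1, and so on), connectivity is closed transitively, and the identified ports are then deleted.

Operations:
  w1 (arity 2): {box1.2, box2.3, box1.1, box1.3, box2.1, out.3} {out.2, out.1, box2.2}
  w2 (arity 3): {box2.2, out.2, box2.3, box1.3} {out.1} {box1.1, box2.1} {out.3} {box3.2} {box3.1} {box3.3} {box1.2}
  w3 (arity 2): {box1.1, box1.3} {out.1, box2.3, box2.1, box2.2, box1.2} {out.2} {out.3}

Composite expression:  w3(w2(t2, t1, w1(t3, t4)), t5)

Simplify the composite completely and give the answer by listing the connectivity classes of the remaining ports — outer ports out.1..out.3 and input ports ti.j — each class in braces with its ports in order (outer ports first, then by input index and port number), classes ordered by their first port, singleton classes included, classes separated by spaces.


{out.1, t1.2, t1.3, t2.3, t5.1, t5.2, t5.3} {out.2} {out.3} {t1.1, t2.1} {t2.2} {t3.1, t3.2, t3.3, t4.1, t4.3} {t4.2}

Two ports join when wires chain via w3-identified ports.
through w1, on inputs (t3, t4): {out.1, out.2, t4.2} {out.3, t3.1, t3.2, t3.3, t4.1, t4.3} (out.j = stage outer ports)
through w2, on inputs (t2, t1, t3, t4): {out.1} {out.2, t1.2, t1.3, t2.3} {out.3} {t1.1, t2.1} {t2.2} {t3.1, t3.2, t3.3, t4.1, t4.3} {t4.2} (out.j = stage outer ports)
through w3, on inputs (t2, t1, t3, t4, t5): {out.1, t1.2, t1.3, t2.3, t5.1, t5.2, t5.3} {out.2} {out.3} {t1.1, t2.1} {t2.2} {t3.1, t3.2, t3.3, t4.1, t4.3} {t4.2} (out.j = stage outer ports)


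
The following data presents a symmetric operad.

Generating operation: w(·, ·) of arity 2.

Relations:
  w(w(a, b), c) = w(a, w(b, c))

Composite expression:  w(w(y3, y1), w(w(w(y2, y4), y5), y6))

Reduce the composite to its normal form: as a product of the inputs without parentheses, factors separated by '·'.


y3 · y1 · y2 · y4 · y5 · y6

All parenthesizations of w agree; list the y-inputs left to right.
w(y3, y1) reduces to y3 · y1
w(y2, y4) reduces to y2 · y4
w(w(y2, y4), y5) reduces to y2 · y4 · y5
w(w(w(y2, y4), y5), y6) reduces to y2 · y4 · y5 · y6
w(w(y3, y1), w(w(w(y2, y4), y5), y6)) reduces to y3 · y1 · y2 · y4 · y5 · y6


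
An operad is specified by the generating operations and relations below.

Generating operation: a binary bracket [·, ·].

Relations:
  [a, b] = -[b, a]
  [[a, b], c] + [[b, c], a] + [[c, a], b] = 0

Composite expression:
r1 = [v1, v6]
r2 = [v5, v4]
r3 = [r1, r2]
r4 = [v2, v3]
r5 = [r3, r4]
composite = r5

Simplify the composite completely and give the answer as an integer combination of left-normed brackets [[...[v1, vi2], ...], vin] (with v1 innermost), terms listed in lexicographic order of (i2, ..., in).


-[[[[[v1, v6], v4], v5], v2], v3] + [[[[[v1, v6], v4], v5], v3], v2] + [[[[[v1, v6], v5], v4], v2], v3] - [[[[[v1, v6], v5], v4], v3], v2]


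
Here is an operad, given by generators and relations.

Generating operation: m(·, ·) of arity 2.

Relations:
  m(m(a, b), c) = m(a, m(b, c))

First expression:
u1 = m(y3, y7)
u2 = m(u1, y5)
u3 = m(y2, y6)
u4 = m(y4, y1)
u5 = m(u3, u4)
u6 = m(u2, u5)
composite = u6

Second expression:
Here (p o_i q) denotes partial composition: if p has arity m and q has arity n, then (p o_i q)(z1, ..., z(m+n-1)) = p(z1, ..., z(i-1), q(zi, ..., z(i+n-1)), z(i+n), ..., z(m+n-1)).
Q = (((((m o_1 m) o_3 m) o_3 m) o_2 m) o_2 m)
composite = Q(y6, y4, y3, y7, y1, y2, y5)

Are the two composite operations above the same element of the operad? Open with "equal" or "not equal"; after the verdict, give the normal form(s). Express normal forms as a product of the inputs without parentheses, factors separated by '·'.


not equal; first: y3 · y7 · y5 · y2 · y6 · y4 · y1; second: y6 · y4 · y3 · y7 · y1 · y2 · y5

The first composite normalizes to y3 · y7 · y5 · y2 · y6 · y4 · y1
The second composite normalizes to y6 · y4 · y3 · y7 · y1 · y2 · y5
The forms do not match — not equal.


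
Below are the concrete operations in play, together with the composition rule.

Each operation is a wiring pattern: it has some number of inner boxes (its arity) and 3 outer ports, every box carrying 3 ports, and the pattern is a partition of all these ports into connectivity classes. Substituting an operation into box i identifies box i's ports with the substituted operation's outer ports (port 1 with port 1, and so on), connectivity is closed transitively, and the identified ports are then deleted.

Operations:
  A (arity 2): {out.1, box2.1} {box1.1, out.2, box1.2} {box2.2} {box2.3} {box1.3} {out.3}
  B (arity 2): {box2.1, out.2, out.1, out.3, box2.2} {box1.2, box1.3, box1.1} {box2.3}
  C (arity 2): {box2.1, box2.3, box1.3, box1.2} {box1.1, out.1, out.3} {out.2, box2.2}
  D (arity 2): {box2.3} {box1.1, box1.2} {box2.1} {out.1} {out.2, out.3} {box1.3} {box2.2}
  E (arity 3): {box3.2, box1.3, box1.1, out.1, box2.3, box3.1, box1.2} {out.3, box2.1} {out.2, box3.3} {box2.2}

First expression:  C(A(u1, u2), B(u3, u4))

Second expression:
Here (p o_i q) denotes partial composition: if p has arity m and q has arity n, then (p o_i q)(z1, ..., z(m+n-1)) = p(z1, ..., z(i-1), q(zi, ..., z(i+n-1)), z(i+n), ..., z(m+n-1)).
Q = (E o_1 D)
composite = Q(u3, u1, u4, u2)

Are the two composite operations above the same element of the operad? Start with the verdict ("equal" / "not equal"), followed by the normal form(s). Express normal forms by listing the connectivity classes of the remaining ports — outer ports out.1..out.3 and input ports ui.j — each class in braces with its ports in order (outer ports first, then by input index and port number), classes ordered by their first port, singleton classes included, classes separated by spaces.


In normal form, the first expression is {out.1, out.3, u2.1} {out.2, u1.1, u1.2, u4.1, u4.2} {u1.3} {u2.2} {u2.3} {u3.1, u3.2, u3.3} {u4.3}
In normal form, the second expression is {out.1, u2.1, u2.2, u4.3} {out.2, u2.3} {out.3, u4.1} {u1.1} {u1.2} {u1.3} {u3.1, u3.2} {u3.3} {u4.2}
The forms do not match — not equal.

not equal; the first gives {out.1, out.3, u2.1} {out.2, u1.1, u1.2, u4.1, u4.2} {u1.3} {u2.2} {u2.3} {u3.1, u3.2, u3.3} {u4.3} and the second {out.1, u2.1, u2.2, u4.3} {out.2, u2.3} {out.3, u4.1} {u1.1} {u1.2} {u1.3} {u3.1, u3.2} {u3.3} {u4.2}


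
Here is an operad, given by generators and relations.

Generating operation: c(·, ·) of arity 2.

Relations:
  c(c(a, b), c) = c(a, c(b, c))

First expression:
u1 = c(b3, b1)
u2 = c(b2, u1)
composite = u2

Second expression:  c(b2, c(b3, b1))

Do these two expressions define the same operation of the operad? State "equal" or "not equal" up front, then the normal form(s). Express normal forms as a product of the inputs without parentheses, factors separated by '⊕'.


equal; both compose to b2 ⊕ b3 ⊕ b1

The first composite normalizes to b2 ⊕ b3 ⊕ b1
The second composite normalizes to b2 ⊕ b3 ⊕ b1
The forms coincide; equal.


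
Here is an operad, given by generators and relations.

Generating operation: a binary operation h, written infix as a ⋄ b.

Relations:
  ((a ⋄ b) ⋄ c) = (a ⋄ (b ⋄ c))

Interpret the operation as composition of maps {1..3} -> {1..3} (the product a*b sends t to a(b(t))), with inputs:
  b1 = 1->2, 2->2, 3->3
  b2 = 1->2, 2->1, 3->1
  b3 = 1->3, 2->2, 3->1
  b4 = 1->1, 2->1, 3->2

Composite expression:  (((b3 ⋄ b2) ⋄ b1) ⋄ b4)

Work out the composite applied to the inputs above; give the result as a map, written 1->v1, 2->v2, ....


1->3, 2->3, 3->3

(b3 ⋄ b2) = 1->2, 2->3, 3->3
((b3 ⋄ b2) ⋄ b1) = 1->3, 2->3, 3->3
(((b3 ⋄ b2) ⋄ b1) ⋄ b4) = 1->3, 2->3, 3->3


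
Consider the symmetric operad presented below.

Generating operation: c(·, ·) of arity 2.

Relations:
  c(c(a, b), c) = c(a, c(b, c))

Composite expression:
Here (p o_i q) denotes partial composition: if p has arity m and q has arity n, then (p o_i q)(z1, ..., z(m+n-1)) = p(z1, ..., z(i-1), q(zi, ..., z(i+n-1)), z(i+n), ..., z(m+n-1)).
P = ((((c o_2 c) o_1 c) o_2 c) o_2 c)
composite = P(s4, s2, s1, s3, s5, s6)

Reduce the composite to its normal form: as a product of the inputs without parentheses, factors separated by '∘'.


s4 ∘ s2 ∘ s1 ∘ s3 ∘ s5 ∘ s6

The c-tree's shape is irrelevant; the s-reading-order decides.
c(s2, s1) spells out as s2 ∘ s1
c(c(s2, s1), s3) spells out as s2 ∘ s1 ∘ s3
c(s4, c(c(s2, s1), s3)) spells out as s4 ∘ s2 ∘ s1 ∘ s3
c(s5, s6) spells out as s5 ∘ s6
c(c(s4, c(c(s2, s1), s3)), c(s5, s6)) spells out as s4 ∘ s2 ∘ s1 ∘ s3 ∘ s5 ∘ s6


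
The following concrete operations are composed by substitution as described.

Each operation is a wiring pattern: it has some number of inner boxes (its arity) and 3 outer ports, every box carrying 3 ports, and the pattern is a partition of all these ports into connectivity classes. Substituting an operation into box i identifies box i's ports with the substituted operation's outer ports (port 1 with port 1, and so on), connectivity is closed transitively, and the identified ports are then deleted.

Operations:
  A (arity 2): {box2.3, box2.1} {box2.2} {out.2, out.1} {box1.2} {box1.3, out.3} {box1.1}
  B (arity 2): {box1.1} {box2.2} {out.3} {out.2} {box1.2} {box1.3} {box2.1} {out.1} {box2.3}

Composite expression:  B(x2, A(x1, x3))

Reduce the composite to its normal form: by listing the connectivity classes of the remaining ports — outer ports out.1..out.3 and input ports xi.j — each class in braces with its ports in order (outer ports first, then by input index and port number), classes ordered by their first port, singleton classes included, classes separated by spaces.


{out.1} {out.2} {out.3} {x1.1} {x1.2} {x1.3} {x2.1} {x2.2} {x2.3} {x3.1, x3.3} {x3.2}

Two ports join when wires chain via B-identified ports.
the subtree at A composes to {out.1, out.2} {out.3, x1.3} {x1.1} {x1.2} {x3.1, x3.3} {x3.2} on (x1, x3); out.j = own outer ports
the subtree at B composes to {out.1} {out.2} {out.3} {x1.1} {x1.2} {x1.3} {x2.1} {x2.2} {x2.3} {x3.1, x3.3} {x3.2} on (x2, x1, x3); out.j = own outer ports


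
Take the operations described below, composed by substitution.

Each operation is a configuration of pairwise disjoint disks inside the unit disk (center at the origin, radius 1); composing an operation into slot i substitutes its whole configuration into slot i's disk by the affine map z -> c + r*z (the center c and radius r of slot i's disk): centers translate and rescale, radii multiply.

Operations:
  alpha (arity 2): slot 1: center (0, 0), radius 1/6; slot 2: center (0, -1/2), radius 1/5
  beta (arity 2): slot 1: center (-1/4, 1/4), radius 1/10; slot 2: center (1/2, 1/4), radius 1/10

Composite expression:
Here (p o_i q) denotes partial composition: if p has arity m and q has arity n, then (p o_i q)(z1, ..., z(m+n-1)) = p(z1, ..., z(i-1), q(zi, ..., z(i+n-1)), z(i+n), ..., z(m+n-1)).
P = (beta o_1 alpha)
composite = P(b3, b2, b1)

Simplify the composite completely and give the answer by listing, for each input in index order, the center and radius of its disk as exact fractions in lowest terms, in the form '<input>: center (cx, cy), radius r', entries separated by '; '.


Affine substitution under beta: radii multiply and b-centers shift.
tracing b3 down its 2-map path: center (-1/4, 1/4), radius 1/60
tracing b2 down its 2-map path: center (-1/4, 1/5), radius 1/50
tracing b1 down its 1-map path: center (1/2, 1/4), radius 1/10

b1: center (1/2, 1/4), radius 1/10; b2: center (-1/4, 1/5), radius 1/50; b3: center (-1/4, 1/4), radius 1/60


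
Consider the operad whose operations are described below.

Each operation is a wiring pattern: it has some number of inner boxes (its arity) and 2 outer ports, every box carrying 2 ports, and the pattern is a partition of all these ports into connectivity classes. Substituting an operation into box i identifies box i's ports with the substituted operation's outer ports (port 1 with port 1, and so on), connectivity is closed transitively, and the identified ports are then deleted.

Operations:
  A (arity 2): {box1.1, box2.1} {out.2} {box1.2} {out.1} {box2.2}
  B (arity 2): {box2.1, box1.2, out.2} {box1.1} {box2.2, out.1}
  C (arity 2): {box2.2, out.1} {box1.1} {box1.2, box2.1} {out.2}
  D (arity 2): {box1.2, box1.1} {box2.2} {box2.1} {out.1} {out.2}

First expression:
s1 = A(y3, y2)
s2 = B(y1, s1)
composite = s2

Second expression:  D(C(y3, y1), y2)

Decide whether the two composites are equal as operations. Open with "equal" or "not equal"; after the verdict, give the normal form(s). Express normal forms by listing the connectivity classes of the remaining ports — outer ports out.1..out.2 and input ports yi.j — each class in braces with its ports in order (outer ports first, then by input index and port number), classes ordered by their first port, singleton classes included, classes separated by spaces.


not equal — first {out.1} {out.2, y1.2} {y1.1} {y2.1, y3.1} {y2.2} {y3.2}, second {out.1} {out.2} {y1.1, y3.2} {y1.2} {y2.1} {y2.2} {y3.1}

Normal form of the first expression: {out.1} {out.2, y1.2} {y1.1} {y2.1, y3.1} {y2.2} {y3.2}
Normal form of the second expression: {out.1} {out.2} {y1.1, y3.2} {y1.2} {y2.1} {y2.2} {y3.1}
Different reductions; not equal.


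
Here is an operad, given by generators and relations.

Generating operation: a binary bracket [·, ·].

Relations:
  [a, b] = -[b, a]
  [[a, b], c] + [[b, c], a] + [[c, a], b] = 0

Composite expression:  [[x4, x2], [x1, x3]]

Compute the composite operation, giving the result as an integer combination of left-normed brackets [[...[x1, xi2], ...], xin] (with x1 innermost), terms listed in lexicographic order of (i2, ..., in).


Antisymmetry and Jacobi reduce to x1-anchored left-normed brackets.
Composite bracket: [[x4, x2], [x1, x3]]
Each bracket splits as ab - ba, giving 8 signed words (2^3 = 8).
Only words starting with x1 matter:
  x1x3x2x4 (sign +1) contributes +[[[x1, x3], x2], x4]
  x1x3x4x2 (sign -1) contributes -[[[x1, x3], x4], x2]

[[[x1, x3], x2], x4] - [[[x1, x3], x4], x2]


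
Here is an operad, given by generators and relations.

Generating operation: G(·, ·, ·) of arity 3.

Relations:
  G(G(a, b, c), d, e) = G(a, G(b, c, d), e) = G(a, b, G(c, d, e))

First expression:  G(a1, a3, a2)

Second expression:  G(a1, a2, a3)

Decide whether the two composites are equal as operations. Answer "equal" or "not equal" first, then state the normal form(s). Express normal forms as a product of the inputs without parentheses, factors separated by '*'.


The first expression, normalized: a1 * a3 * a2
The second expression, normalized: a1 * a2 * a3
Different reductions; not equal.

not equal; the first gives a1 * a3 * a2 and the second a1 * a2 * a3


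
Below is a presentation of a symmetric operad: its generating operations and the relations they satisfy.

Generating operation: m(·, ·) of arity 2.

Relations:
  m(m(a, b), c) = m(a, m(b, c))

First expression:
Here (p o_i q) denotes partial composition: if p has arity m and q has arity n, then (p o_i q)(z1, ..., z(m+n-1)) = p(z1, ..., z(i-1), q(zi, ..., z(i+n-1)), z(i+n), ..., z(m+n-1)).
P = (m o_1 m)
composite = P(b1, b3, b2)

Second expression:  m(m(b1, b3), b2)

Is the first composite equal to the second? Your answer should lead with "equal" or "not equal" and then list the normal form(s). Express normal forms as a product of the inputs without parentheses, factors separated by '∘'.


equal: each reduces to b1 ∘ b3 ∘ b2

Reducing the first expression gives b1 ∘ b3 ∘ b2
Reducing the second expression gives b1 ∘ b3 ∘ b2
Same normal form: equal.


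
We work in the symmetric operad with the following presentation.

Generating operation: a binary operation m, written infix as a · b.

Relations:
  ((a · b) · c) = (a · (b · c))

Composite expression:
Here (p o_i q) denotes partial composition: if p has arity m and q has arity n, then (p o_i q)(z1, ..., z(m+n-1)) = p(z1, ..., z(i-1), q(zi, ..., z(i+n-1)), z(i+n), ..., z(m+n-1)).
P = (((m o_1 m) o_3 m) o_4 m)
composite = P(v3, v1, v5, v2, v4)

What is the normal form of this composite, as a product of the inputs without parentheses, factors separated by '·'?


v3 · v1 · v5 · v2 · v4

Every regrouping of m is equal, so read the v-inputs in written order.
(v3 · v1) flattens to v3 · v1
(v2 · v4) flattens to v2 · v4
(v5 · (v2 · v4)) flattens to v5 · v2 · v4
((v3 · v1) · (v5 · (v2 · v4))) flattens to v3 · v1 · v5 · v2 · v4


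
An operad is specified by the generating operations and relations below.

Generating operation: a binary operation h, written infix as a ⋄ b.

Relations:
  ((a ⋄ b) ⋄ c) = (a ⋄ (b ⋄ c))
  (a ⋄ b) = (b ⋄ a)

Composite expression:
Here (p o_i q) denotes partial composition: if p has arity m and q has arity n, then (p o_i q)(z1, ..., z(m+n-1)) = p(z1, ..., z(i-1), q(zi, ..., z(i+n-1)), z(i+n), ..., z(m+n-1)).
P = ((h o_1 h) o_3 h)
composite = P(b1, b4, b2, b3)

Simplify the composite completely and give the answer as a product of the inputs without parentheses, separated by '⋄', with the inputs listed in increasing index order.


Key point: h commutes, so take the b-inputs in any fixed order.
(b1 ⋄ b4) flattens to b1 ⋄ b4
(b2 ⋄ b3) flattens to b2 ⋄ b3
((b1 ⋄ b4) ⋄ (b2 ⋄ b3)) flattens to b1 ⋄ b4 ⋄ b2 ⋄ b3
reordering the factors by index: b1 ⋄ b2 ⋄ b3 ⋄ b4

b1 ⋄ b2 ⋄ b3 ⋄ b4


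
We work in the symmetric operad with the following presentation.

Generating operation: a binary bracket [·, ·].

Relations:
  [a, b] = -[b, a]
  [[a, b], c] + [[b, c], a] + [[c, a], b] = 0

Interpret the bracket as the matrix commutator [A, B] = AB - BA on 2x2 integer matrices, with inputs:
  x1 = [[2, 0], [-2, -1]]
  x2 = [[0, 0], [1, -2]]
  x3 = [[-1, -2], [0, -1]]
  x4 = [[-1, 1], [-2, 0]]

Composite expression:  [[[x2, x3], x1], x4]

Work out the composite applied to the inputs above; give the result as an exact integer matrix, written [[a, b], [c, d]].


[[-32, 28], [24, 32]]

[x2, x3] = [[2, -4], [0, -2]]
[[x2, x3], x1] = [[8, 12], [8, -8]]
[[[x2, x3], x1], x4] = [[-32, 28], [24, 32]]


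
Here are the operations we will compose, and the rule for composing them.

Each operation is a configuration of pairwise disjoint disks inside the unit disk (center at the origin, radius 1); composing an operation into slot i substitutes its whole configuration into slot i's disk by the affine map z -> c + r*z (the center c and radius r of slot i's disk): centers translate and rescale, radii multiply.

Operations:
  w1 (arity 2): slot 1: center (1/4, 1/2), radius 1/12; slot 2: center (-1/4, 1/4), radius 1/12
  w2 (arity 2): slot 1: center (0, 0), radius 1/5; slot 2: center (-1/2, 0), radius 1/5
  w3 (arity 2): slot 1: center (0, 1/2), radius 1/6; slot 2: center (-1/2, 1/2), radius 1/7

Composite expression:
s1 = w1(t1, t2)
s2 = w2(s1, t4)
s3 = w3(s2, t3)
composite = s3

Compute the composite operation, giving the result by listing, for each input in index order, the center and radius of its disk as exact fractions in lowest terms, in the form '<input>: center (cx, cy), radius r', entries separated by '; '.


t1: center (1/120, 31/60), radius 1/360; t2: center (-1/120, 61/120), radius 1/360; t3: center (-1/2, 1/2), radius 1/7; t4: center (-1/12, 1/2), radius 1/30

Follow each t-input down from w3: c' goes to c + r*c', radius to r*r'.
input t1: applying the 3 nested substitutions gives center (1/120, 31/60), radius 1/360
input t2: applying the 3 nested substitutions gives center (-1/120, 61/120), radius 1/360
input t4: applying the 2 nested substitutions gives center (-1/12, 1/2), radius 1/30
input t3: applying the 1 nested substitution gives center (-1/2, 1/2), radius 1/7


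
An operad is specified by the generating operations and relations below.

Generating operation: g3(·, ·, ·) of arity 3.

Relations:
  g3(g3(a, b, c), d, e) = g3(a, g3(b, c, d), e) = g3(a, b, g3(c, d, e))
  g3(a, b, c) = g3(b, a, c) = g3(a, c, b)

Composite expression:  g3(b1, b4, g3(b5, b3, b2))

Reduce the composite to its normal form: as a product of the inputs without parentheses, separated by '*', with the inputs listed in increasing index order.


b1 * b2 * b3 * b4 * b5

With g3 associative and commutative, the b-input set is all that matters.
g3(b5, b3, b2) unparenthesizes to b5 * b3 * b2
g3(b1, b4, g3(b5, b3, b2)) unparenthesizes to b1 * b4 * b5 * b3 * b2
putting the inputs in ascending order: b1 * b2 * b3 * b4 * b5
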